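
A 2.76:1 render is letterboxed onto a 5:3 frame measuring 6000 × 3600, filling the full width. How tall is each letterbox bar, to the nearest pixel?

713 px

That makes the image 2173.91 px tall (6000 / 2.760).
3600 − 2173.91 = 1426.09 px of bars (713.04 each).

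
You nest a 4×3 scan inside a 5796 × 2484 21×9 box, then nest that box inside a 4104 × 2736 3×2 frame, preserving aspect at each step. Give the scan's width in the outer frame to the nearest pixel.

2345 px

4×3 in 5796×2484: fills the height, so the scan is 3312.00 × 2484.00.
The 21×9 canvas is width-limited in 4104×2736, giving 4104.00 × 1758.86; scale factor 0.7081.
So the scan's width is 3312.00 × 0.7081 ≈ 2345.14.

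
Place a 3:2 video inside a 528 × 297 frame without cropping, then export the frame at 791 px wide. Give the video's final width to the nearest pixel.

Fitted into 528×297, the video spans the height; its width is 297 × 3/2 ≈ 445.50 px.
Scaling 528 → 791 is ×1.4981, so the width becomes 445.50 × 1.4981 ≈ 667.41 px.

667 px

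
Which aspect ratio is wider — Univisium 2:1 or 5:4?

Univisium 2:1 = 2 and 5:4 = 1.25; 2 > 1.25.

Univisium 2:1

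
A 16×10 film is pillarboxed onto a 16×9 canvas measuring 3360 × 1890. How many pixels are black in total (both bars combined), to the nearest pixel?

16×10 (1.600) < 16×9 (1.778), so the film fills the height.
Content width = 1890 × 16/10 ≈ 3024.0000 px.
Black = 3360 − 3024.0000 = 336.0000 px.
That's 336.0000 × 1890 ≈ 635040 black pixels.

635040 pixels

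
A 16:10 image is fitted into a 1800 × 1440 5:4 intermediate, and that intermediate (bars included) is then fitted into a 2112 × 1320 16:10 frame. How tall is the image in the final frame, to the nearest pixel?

1031 px

16:10 in 1800×1440: fills the width, so the image is 1800.00 × 1125.00.
The 5:4 canvas is height-limited in 2112×1320, giving 1650.00 × 1320.00; scale factor 0.9167.
So the image's height is 1125.00 × 0.9167 ≈ 1031.25.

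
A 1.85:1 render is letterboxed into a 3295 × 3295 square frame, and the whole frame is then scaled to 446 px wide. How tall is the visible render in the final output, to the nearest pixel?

At 3295×3295 the render is width-limited, so height = 3295 / 1.850 ≈ 1781.08 px.
The frame scales by 446/3295 = 0.1354; 1781.08 × 0.1354 ≈ 241.08 px.

241 px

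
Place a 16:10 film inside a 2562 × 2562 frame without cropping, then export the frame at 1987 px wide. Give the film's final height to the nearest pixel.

Fitted into 2562×2562, the film spans the width; its height is 2562 × 10/16 ≈ 1601.25 px.
Resizing to 1987 px wide multiplies everything by 0.7756: 1601.25 → 1241.88 px.

1242 px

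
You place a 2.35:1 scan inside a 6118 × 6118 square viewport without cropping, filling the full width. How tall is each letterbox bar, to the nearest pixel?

1757 px

Content height = 6118 / 2.350 ≈ 2603.40 px.
Leftover height: 6118 − 2603.40 = 3514.60 px → 1757.30 each side.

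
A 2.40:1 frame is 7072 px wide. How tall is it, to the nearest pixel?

2947 px

7072 / 2.400 = 2946.67.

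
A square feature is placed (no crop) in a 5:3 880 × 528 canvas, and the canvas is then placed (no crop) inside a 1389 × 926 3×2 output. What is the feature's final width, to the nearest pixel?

833 px

First fit — square into 880×528 spans the height: 528.00 × 528.00.
The 5:3 canvas is width-limited in 1389×926, giving 1389.00 × 833.40; scale factor 1.5784.
So the feature's width is 528.00 × 1.5784 ≈ 833.40.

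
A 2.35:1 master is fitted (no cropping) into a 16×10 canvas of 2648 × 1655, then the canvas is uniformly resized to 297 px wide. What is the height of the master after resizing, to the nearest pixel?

126 px

Fitted into 2648×1655, the master spans the width; its height is 2648 / 2.350 ≈ 1126.81 px.
Resizing to 297 px wide multiplies everything by 0.1122: 1126.81 → 126.38 px.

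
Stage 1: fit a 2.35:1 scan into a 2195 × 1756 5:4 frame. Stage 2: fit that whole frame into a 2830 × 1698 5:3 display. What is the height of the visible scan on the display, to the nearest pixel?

903 px

2.35:1 in 2195×1756: fills the width, so the scan is 2195.00 × 934.04.
5:4 in 2830×1698: fills the height, so the intermediate becomes 2122.50 × 1698.00 — a scale of ×0.9670.
So the scan's height is 934.04 × 0.9670 ≈ 903.19.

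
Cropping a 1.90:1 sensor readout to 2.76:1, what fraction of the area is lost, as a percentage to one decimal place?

31.2%

2.76:1 is wider than 1.90:1, so the crop keeps the full width and trims the height.
Area ratio = (1.900)/(2.760) = 68.84%; the remaining 31.16% is cropped out.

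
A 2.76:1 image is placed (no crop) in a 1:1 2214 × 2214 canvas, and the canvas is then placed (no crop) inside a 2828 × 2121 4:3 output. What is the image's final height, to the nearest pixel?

Inside the 2214×2214 canvas the image is width-limited at 2214.00 × 802.17.
1:1 in 2828×2121: fills the height, so the intermediate becomes 2121.00 × 2121.00 — a scale of ×0.9580.
The image scales with it: height 802.17 × 0.9580 ≈ 768.48.

768 px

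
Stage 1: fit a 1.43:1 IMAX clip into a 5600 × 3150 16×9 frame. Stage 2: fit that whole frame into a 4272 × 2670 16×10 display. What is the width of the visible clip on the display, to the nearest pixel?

First fit — 1.43:1 IMAX into 5600×3150 spans the height: 4504.50 × 3150.00.
The 16×9 canvas is width-limited in 4272×2670, giving 4272.00 × 2403.00; scale factor 0.7629.
Applying the same ×0.7629: 4504.50 → 3436.29.

3436 px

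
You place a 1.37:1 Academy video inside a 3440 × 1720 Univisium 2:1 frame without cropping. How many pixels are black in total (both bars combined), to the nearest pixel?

Since 1.370 < 2.000, the video is height-limited.
That makes the image 2356.4000 px wide (1720 × 1.370).
Leftover width: 3440 − 2356.4000 = 1083.6000 px.
That's 1083.6000 × 1720 ≈ 1863792 black pixels.

1863792 pixels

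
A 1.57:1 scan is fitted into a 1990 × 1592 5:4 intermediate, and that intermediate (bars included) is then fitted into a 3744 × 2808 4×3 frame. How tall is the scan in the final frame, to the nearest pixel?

First fit — 1.57:1 into 1990×1592 spans the width: 1990.00 × 1267.52.
5:4 in 3744×2808: fills the height, so the intermediate becomes 3510.00 × 2808.00 — a scale of ×1.7638.
Applying the same ×1.7638: 1267.52 → 2235.67.

2236 px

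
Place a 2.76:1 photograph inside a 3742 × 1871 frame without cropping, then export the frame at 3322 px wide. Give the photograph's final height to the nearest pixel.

1204 px

Fitted into 3742×1871, the photograph spans the width; its height is 3742 / 2.760 ≈ 1355.80 px.
Resizing to 3322 px wide multiplies everything by 0.8878: 1355.80 → 1203.62 px.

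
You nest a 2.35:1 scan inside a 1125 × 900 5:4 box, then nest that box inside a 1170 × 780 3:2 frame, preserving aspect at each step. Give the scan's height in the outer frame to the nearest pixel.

Inside the 1125×900 canvas the scan is width-limited at 1125.00 × 478.72.
The 5:4 canvas is height-limited in 1170×780, giving 975.00 × 780.00; scale factor 0.8667.
Applying the same ×0.8667: 478.72 → 414.89.

415 px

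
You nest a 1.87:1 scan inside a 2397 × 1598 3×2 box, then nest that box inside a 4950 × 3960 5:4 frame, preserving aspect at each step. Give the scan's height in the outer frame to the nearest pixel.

2647 px

First fit — 1.87:1 into 2397×1598 spans the width: 2397.00 × 1281.82.
The 3×2 canvas is width-limited in 4950×3960, giving 4950.00 × 3300.00; scale factor 2.0651.
The scan scales with it: height 1281.82 × 2.0651 ≈ 2647.06.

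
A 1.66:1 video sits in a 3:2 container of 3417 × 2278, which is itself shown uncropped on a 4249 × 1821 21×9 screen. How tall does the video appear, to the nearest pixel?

1.66:1 in 3417×2278: fills the width, so the video is 3417.00 × 2058.43.
3:2 in 4249×1821: fills the height, so the intermediate becomes 2731.50 × 1821.00 — a scale of ×0.7994.
So the video's height is 2058.43 × 0.7994 ≈ 1645.48.

1645 px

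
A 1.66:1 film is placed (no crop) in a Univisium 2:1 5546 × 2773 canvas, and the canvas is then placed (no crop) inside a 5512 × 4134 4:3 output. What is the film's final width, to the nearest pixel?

4575 px

1.66:1 in 5546×2773: fills the height, so the film is 4603.18 × 2773.00.
Univisium 2:1 in 5512×4134: fills the width, so the intermediate becomes 5512.00 × 2756.00 — a scale of ×0.9939.
Applying the same ×0.9939: 4603.18 → 4574.96.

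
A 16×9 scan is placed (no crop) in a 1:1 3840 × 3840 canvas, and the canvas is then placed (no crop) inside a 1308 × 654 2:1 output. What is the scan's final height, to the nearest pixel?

16×9 in 3840×3840: fills the width, so the scan is 3840.00 × 2160.00.
The 1:1 canvas is height-limited in 1308×654, giving 654.00 × 654.00; scale factor 0.1703.
Applying the same ×0.1703: 2160.00 → 367.88.

368 px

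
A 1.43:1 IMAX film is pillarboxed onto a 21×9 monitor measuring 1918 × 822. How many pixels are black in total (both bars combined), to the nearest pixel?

610368 pixels

1.43:1 IMAX (1.430) < 21×9 (2.333), so the film fills the height.
Content width = 822 × 1.430 ≈ 1175.4600 px.
Leftover width: 1918 − 1175.4600 = 742.5400 px.
That's 742.5400 × 822 ≈ 610368 black pixels.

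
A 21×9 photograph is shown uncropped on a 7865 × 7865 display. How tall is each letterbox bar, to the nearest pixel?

2247 px

21×9 is wider than square, so it spans the full width.
The photograph is 7865 × 9/21 ≈ 3370.71 px tall.
Black = 7865 − 3370.71 = 4494.29 px, or 2247.14 per bar.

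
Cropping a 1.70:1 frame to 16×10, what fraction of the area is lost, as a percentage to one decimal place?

The height stays; only width is cut (since 16×10 is narrower than 1.70:1).
(1.600)/(1.700) ≈ 0.941 of the area survives, leaving 5.88% discarded.

5.9%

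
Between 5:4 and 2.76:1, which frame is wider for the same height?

2.76:1

5:4 = 1.25 and 2.76; 2.76 > 1.25.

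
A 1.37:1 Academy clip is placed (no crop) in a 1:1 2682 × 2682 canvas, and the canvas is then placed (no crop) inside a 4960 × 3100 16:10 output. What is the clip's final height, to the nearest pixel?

Inside the 2682×2682 canvas the clip is width-limited at 2682.00 × 1957.66.
1:1 in 4960×3100: fills the height, so the intermediate becomes 3100.00 × 3100.00 — a scale of ×1.1559.
The clip scales with it: height 1957.66 × 1.1559 ≈ 2262.77.

2263 px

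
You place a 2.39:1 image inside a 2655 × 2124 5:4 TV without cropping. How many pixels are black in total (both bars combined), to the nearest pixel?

2689837 pixels

2.39:1 is wider than 5:4, so it spans the full width.
Content height = 2655 / 2.390 ≈ 1110.8787 px.
2124 − 1110.8787 = 1013.1213 px of bars.
Across the 2655-px span: 1013.1213 × 2655 ≈ 2689837 px.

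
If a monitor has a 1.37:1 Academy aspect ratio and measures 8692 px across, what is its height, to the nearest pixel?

Height = 8692 / 1.370 = 6344.53.

6345 px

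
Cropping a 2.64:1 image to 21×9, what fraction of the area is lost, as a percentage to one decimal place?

21×9 is narrower than 2.64:1, so the crop keeps the full height and trims the width.
Area ratio = (2.333)/(2.640) = 88.38%; the remaining 11.62% is cropped out.

11.6%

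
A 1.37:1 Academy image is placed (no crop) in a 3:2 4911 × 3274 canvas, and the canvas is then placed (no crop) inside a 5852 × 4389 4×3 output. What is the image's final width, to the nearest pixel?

5345 px

First fit — 1.37:1 Academy into 4911×3274 spans the height: 4485.38 × 3274.00.
3:2 in 5852×4389: fills the width, so the intermediate becomes 5852.00 × 3901.33 — a scale of ×1.1916.
So the image's width is 4485.38 × 1.1916 ≈ 5344.83.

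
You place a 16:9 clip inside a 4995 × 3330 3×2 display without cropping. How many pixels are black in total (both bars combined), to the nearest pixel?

2598961 pixels

16:9 is wider than 3×2, so it spans the full width.
That makes the image 2809.6875 px tall (4995 × 9/16).
Black = 3330 − 2809.6875 = 520.3125 px.
Across the 4995-px span: 520.3125 × 4995 ≈ 2598961 px.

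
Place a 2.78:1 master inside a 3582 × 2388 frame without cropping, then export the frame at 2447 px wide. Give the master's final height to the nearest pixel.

In the 3582×2388 frame the master fills the width: height = 3582 / 2.780 ≈ 1288.49 px.
The frame scales by 2447/3582 = 0.6831; 1288.49 × 0.6831 ≈ 880.22 px.

880 px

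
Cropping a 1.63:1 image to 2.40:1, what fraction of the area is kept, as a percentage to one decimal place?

The width stays; only height is cut (since 2.40:1 is wider than 1.63:1).
Fraction kept = (1.630)/(2.400) ≈ 67.92%.

67.9%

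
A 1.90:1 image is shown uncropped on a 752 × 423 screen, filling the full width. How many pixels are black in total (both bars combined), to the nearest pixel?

The image is 752 / 1.900 ≈ 395.7895 px tall.
Leftover height: 423 − 395.7895 = 27.2105 px.
Bar area = 27.2105 × 752 ≈ 20462 px.

20462 pixels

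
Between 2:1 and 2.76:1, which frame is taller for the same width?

2:1

2 and 2.76; 2.76 > 2. The smaller width-to-height ratio is the taller frame.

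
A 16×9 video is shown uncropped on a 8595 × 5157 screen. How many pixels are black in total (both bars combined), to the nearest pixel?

2770276 pixels

16×9 is wider than 5:3, so it spans the full width.
Content height = 8595 × 9/16 ≈ 4834.6875 px.
Leftover height: 5157 − 4834.6875 = 322.3125 px.
Bar area = 322.3125 × 8595 ≈ 2770276 px.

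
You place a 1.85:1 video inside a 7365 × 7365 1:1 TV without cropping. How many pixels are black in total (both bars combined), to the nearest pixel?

24922563 pixels

Since 1.850 > 1.000, the video is width-limited.
The video is 7365 / 1.850 ≈ 3981.0811 px tall.
7365 − 3981.0811 = 3383.9189 px of bars.
That's 3383.9189 × 7365 ≈ 24922563 black pixels.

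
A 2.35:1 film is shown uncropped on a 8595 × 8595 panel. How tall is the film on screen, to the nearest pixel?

3657 px

Since 2.350 > 1.000, the film is width-limited.
Content height = 8595 / 2.350 ≈ 3657.45 px.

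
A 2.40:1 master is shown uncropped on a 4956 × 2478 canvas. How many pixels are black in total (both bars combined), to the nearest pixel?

2.40:1 (2.400) > 2:1 (2.000), so the master fills the width.
Content height = 4956 / 2.400 ≈ 2065.0000 px.
Leftover height: 2478 − 2065.0000 = 413.0000 px.
Bar area = 413.0000 × 4956 ≈ 2046828 px.

2046828 pixels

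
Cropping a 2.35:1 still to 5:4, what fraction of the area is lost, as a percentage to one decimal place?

46.8%

Going from 2.35:1 to 5:4 means cutting width while keeping height.
Area ratio = (1.250)/(2.350) = 53.19%; the remaining 46.81% is cropped out.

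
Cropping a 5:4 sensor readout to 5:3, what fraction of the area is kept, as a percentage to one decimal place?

75.0%

Going from 5:4 to 5:3 means cutting height while keeping width.
Fraction kept = (1.250)/(1.667) ≈ 75.00%.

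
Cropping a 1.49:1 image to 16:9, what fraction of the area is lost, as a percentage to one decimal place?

Going from 1.49:1 to 16:9 means cutting height while keeping width.
(1.490)/(1.778) ≈ 0.838 of the area survives, leaving 16.19% discarded.

16.2%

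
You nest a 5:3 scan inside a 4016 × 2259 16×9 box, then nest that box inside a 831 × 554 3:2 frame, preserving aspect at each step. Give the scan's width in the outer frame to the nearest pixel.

5:3 in 4016×2259: fills the height, so the scan is 3765.00 × 2259.00.
The 16×9 canvas is width-limited in 831×554, giving 831.00 × 467.44; scale factor 0.2069.
So the scan's width is 3765.00 × 0.2069 ≈ 779.06.

779 px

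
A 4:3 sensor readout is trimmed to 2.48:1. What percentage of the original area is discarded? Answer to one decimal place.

46.2%

Going from 4:3 to 2.48:1 means cutting height while keeping width.
(1.333)/(2.480) ≈ 0.538 of the area survives, leaving 46.24% discarded.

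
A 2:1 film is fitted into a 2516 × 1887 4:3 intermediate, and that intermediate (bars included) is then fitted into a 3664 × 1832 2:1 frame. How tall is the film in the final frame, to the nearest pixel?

Inside the 2516×1887 canvas the film is width-limited at 2516.00 × 1258.00.
The 4:3 canvas is height-limited in 3664×1832, giving 2442.67 × 1832.00; scale factor 0.9709.
So the film's height is 1258.00 × 0.9709 ≈ 1221.33.

1221 px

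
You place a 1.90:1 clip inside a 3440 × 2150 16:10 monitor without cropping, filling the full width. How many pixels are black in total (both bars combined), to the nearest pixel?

That makes the image 1810.5263 px tall (3440 / 1.900).
Leftover height: 2150 − 1810.5263 = 339.4737 px.
That's 339.4737 × 3440 ≈ 1167789 black pixels.

1167789 pixels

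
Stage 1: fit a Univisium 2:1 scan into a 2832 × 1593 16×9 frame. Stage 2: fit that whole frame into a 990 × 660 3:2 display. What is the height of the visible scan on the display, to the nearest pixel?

495 px

Univisium 2:1 in 2832×1593: fills the width, so the scan is 2832.00 × 1416.00.
The 16×9 canvas is width-limited in 990×660, giving 990.00 × 556.88; scale factor 0.3496.
Applying the same ×0.3496: 1416.00 → 495.00.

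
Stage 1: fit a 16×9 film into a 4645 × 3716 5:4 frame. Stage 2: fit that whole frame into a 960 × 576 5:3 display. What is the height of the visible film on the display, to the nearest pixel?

405 px

Inside the 4645×3716 canvas the film is width-limited at 4645.00 × 2612.81.
The 5:4 canvas is height-limited in 960×576, giving 720.00 × 576.00; scale factor 0.1550.
So the film's height is 2612.81 × 0.1550 ≈ 405.00.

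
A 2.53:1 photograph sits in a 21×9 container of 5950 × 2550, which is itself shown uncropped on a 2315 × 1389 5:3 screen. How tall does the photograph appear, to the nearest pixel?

915 px

Inside the 5950×2550 canvas the photograph is width-limited at 5950.00 × 2351.78.
The 21×9 canvas is width-limited in 2315×1389, giving 2315.00 × 992.14; scale factor 0.3891.
The photograph scales with it: height 2351.78 × 0.3891 ≈ 915.02.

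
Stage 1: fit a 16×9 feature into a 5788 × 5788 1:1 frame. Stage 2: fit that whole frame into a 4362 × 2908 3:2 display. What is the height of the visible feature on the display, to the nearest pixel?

1636 px

First fit — 16×9 into 5788×5788 spans the width: 5788.00 × 3255.75.
1:1 in 4362×2908: fills the height, so the intermediate becomes 2908.00 × 2908.00 — a scale of ×0.5024.
So the feature's height is 3255.75 × 0.5024 ≈ 1635.75.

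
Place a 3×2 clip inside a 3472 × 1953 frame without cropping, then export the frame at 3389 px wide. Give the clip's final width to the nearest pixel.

At 3472×1953 the clip is height-limited, so width = 1953 × 3/2 ≈ 2929.50 px.
Scaling 3472 → 3389 is ×0.9761, so the width becomes 2929.50 × 0.9761 ≈ 2859.47 px.

2859 px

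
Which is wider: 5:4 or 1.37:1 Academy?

5:4 = 1.25 and 1.37; 1.37 > 1.25.

1.37:1 Academy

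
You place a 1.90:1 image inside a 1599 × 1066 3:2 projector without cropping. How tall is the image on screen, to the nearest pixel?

Since 1.900 > 1.500, the image is width-limited.
Content height = 1599 / 1.900 ≈ 841.58 px.

842 px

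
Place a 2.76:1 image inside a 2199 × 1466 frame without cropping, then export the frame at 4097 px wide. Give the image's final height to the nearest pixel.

1484 px

Fitted into 2199×1466, the image spans the width; its height is 2199 / 2.760 ≈ 796.74 px.
Scaling 2199 → 4097 is ×1.8631, so the height becomes 796.74 × 1.8631 ≈ 1484.42 px.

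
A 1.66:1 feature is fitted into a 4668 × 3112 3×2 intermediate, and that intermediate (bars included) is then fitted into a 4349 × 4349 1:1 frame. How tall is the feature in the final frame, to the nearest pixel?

Inside the 4668×3112 canvas the feature is width-limited at 4668.00 × 2812.05.
Second fit — the 3×2 canvas into 4349×4349 spans the width: 4349.00 × 2899.33 (×0.9317 from 4668×3112).
So the feature's height is 2812.05 × 0.9317 ≈ 2619.88.

2620 px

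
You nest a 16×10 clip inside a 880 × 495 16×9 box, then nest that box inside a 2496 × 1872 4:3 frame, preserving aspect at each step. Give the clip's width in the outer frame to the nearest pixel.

First fit — 16×10 into 880×495 spans the height: 792.00 × 495.00.
Second fit — the 16×9 canvas into 2496×1872 spans the width: 2496.00 × 1404.00 (×2.8364 from 880×495).
So the clip's width is 792.00 × 2.8364 ≈ 2246.40.

2246 px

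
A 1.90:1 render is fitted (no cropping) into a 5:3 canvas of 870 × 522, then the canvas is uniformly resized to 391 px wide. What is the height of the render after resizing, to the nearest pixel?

At 870×522 the render is width-limited, so height = 870 / 1.900 ≈ 457.89 px.
Scaling 870 → 391 is ×0.4494, so the height becomes 457.89 × 0.4494 ≈ 205.79 px.

206 px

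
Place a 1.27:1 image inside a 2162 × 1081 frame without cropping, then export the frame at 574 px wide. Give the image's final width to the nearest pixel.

At 2162×1081 the image is height-limited, so width = 1081 × 1.270 ≈ 1372.87 px.
The frame scales by 574/2162 = 0.2655; 1372.87 × 0.2655 ≈ 364.49 px.

364 px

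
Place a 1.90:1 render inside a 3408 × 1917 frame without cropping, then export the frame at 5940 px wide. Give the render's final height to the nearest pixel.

3126 px

At 3408×1917 the render is width-limited, so height = 3408 / 1.900 ≈ 1793.68 px.
Resizing to 5940 px wide multiplies everything by 1.7430: 1793.68 → 3126.32 px.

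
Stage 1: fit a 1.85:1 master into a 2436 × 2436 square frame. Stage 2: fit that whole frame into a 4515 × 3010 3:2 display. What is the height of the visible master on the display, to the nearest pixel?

First fit — 1.85:1 into 2436×2436 spans the width: 2436.00 × 1316.76.
Second fit — the square canvas into 4515×3010 spans the height: 3010.00 × 3010.00 (×1.2356 from 2436×2436).
Applying the same ×1.2356: 1316.76 → 1627.03.

1627 px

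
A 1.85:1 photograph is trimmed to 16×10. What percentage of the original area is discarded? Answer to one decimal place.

The height stays; only width is cut (since 16×10 is narrower than 1.85:1).
Fraction kept = (1.600)/(1.850) ≈ 86.49%, so 13.51% is lost.

13.5%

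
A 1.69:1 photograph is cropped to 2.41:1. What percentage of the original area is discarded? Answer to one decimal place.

29.9%

Going from 1.69:1 to 2.41:1 means cutting height while keeping width.
(1.690)/(2.410) ≈ 0.701 of the area survives, leaving 29.88% discarded.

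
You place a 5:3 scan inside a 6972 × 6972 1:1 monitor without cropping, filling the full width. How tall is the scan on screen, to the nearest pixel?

Content height = 6972 × 3/5 ≈ 4183.20 px.

4183 px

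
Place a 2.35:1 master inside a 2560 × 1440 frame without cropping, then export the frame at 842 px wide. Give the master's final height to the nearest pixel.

In the 2560×1440 frame the master fills the width: height = 2560 / 2.350 ≈ 1089.36 px.
The frame scales by 842/2560 = 0.3289; 1089.36 × 0.3289 ≈ 358.30 px.

358 px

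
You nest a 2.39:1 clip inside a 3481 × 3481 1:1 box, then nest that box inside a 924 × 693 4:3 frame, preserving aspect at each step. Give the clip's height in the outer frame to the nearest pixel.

2.39:1 in 3481×3481: fills the width, so the clip is 3481.00 × 1456.49.
The 1:1 canvas is height-limited in 924×693, giving 693.00 × 693.00; scale factor 0.1991.
Applying the same ×0.1991: 1456.49 → 289.96.

290 px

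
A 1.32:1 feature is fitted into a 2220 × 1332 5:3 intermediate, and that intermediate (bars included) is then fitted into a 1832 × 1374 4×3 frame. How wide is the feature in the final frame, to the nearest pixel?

1451 px

First fit — 1.32:1 into 2220×1332 spans the height: 1758.24 × 1332.00.
Second fit — the 5:3 canvas into 1832×1374 spans the width: 1832.00 × 1099.20 (×0.8252 from 2220×1332).
The feature scales with it: width 1758.24 × 0.8252 ≈ 1450.94.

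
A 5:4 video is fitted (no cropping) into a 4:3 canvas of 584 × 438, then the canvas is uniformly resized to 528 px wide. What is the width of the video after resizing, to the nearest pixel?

In the 584×438 frame the video fills the height: width = 438 × 5/4 ≈ 547.50 px.
The frame scales by 528/584 = 0.9041; 547.50 × 0.9041 ≈ 495.00 px.

495 px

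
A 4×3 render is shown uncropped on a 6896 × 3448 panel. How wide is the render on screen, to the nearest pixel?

4597 px

Since 1.333 < 2.000, the render is height-limited.
That makes the image 4597.33 px wide (3448 × 4/3).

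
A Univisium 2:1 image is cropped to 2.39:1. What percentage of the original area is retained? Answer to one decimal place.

83.7%

2.39:1 is wider than Univisium 2:1, so the crop keeps the full width and trims the height.
Fraction kept = (2.000)/(2.390) ≈ 83.68%.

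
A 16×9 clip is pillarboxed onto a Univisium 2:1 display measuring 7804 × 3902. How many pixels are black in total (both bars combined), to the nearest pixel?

3383468 pixels

16×9 is narrower than Univisium 2:1, so it spans the full height.
Content width = 3902 × 16/9 ≈ 6936.8889 px.
7804 − 6936.8889 = 867.1111 px of bars.
Across the 3902-px span: 867.1111 × 3902 ≈ 3383468 px.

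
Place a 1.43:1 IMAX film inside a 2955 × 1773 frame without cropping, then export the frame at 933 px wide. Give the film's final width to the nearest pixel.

801 px

Fitted into 2955×1773, the film spans the height; its width is 1773 × 1.430 ≈ 2535.39 px.
Scaling 2955 → 933 is ×0.3157, so the width becomes 2535.39 × 0.3157 ≈ 800.51 px.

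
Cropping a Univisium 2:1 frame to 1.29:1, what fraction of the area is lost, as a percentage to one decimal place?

35.5%

1.29:1 is narrower than Univisium 2:1, so the crop keeps the full height and trims the width.
Area ratio = (1.290)/(2.000) = 64.50%; the remaining 35.50% is cropped out.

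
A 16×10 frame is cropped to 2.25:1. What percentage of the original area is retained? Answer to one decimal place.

71.1%

Going from 16×10 to 2.25:1 means cutting height while keeping width.
(1.600)/(2.250) ≈ 0.711 of the area survives.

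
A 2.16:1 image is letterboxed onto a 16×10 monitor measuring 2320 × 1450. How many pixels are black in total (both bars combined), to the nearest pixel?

872148 pixels

2.16:1 is wider than 16×10, so it spans the full width.
That makes the image 1074.0741 px tall (2320 / 2.160).
Leftover height: 1450 − 1074.0741 = 375.9259 px.
Bar area = 375.9259 × 2320 ≈ 872148 px.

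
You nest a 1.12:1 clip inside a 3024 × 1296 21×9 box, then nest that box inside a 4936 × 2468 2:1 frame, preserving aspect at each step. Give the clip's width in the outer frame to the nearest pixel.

Inside the 3024×1296 canvas the clip is height-limited at 1451.52 × 1296.00.
The 21×9 canvas is width-limited in 4936×2468, giving 4936.00 × 2115.43; scale factor 1.6323.
Applying the same ×1.6323: 1451.52 → 2369.28.

2369 px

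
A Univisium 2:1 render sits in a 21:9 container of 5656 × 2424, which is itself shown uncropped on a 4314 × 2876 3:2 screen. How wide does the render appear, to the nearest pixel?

3698 px

First fit — Univisium 2:1 into 5656×2424 spans the height: 4848.00 × 2424.00.
Second fit — the 21:9 canvas into 4314×2876 spans the width: 4314.00 × 1848.86 (×0.7627 from 5656×2424).
Applying the same ×0.7627: 4848.00 → 3697.71.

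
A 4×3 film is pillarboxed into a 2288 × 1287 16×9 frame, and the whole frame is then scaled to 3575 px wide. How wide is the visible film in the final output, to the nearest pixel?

2681 px

In the 2288×1287 frame the film fills the height: width = 1287 × 4/3 ≈ 1716.00 px.
The frame scales by 3575/2288 = 1.5625; 1716.00 × 1.5625 ≈ 2681.25 px.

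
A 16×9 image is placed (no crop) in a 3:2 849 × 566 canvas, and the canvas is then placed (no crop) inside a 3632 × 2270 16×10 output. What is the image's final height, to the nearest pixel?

1915 px

First fit — 16×9 into 849×566 spans the width: 849.00 × 477.56.
The 3:2 canvas is height-limited in 3632×2270, giving 3405.00 × 2270.00; scale factor 4.0106.
The image scales with it: height 477.56 × 4.0106 ≈ 1915.31.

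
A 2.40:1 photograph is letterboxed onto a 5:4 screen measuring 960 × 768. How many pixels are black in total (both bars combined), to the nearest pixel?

Since 2.400 > 1.250, the photograph is width-limited.
The photograph is 960 / 2.400 ≈ 400.0000 px tall.
Black = 768 − 400.0000 = 368.0000 px.
Across the 960-px span: 368.0000 × 960 ≈ 353280 px.

353280 pixels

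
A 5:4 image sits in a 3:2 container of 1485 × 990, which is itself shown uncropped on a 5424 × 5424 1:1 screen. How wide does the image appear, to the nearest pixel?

4520 px

Inside the 1485×990 canvas the image is height-limited at 1237.50 × 990.00.
Second fit — the 3:2 canvas into 5424×5424 spans the width: 5424.00 × 3616.00 (×3.6525 from 1485×990).
The image scales with it: width 1237.50 × 3.6525 ≈ 4520.00.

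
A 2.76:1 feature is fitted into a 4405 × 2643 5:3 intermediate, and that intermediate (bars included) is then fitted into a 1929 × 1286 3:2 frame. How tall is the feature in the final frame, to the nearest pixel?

2.76:1 in 4405×2643: fills the width, so the feature is 4405.00 × 1596.01.
Second fit — the 5:3 canvas into 1929×1286 spans the width: 1929.00 × 1157.40 (×0.4379 from 4405×2643).
Applying the same ×0.4379: 1596.01 → 698.91.

699 px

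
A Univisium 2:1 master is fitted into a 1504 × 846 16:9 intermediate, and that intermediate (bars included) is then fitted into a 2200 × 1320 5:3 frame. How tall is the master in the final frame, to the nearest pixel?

1100 px

Univisium 2:1 in 1504×846: fills the width, so the master is 1504.00 × 752.00.
16:9 in 2200×1320: fills the width, so the intermediate becomes 2200.00 × 1237.50 — a scale of ×1.4628.
So the master's height is 752.00 × 1.4628 ≈ 1100.00.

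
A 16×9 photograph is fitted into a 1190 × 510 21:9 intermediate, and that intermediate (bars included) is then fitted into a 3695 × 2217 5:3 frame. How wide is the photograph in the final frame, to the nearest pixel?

2815 px

First fit — 16×9 into 1190×510 spans the height: 906.67 × 510.00.
21:9 in 3695×2217: fills the width, so the intermediate becomes 3695.00 × 1583.57 — a scale of ×3.1050.
Applying the same ×3.1050: 906.67 → 2815.24.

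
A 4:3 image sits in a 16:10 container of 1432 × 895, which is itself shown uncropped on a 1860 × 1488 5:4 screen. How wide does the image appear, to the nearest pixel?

4:3 in 1432×895: fills the height, so the image is 1193.33 × 895.00.
The 16:10 canvas is width-limited in 1860×1488, giving 1860.00 × 1162.50; scale factor 1.2989.
The image scales with it: width 1193.33 × 1.2989 ≈ 1550.00.

1550 px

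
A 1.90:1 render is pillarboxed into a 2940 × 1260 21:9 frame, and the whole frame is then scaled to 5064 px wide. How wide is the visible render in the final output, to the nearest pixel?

In the 2940×1260 frame the render fills the height: width = 1260 × 1.900 ≈ 2394.00 px.
The frame scales by 5064/2940 = 1.7224; 2394.00 × 1.7224 ≈ 4123.54 px.

4124 px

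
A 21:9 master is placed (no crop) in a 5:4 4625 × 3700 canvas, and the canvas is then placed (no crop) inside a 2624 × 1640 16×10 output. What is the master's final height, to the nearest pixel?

879 px

First fit — 21:9 into 4625×3700 spans the width: 4625.00 × 1982.14.
The 5:4 canvas is height-limited in 2624×1640, giving 2050.00 × 1640.00; scale factor 0.4432.
Applying the same ×0.4432: 1982.14 → 878.57.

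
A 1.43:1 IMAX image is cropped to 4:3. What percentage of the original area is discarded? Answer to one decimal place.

Going from 1.43:1 IMAX to 4:3 means cutting width while keeping height.
Fraction kept = (1.333)/(1.430) ≈ 93.24%, so 6.76% is lost.

6.8%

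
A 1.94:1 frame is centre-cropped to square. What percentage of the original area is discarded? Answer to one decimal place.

48.5%

square is narrower than 1.94:1, so the crop keeps the full height and trims the width.
Fraction kept = (1.000)/(1.940) ≈ 51.55%, so 48.45% is lost.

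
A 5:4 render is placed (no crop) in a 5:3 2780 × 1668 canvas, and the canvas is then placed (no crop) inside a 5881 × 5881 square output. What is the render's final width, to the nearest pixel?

4411 px

First fit — 5:4 into 2780×1668 spans the height: 2085.00 × 1668.00.
5:3 in 5881×5881: fills the width, so the intermediate becomes 5881.00 × 3528.60 — a scale of ×2.1155.
Applying the same ×2.1155: 2085.00 → 4410.75.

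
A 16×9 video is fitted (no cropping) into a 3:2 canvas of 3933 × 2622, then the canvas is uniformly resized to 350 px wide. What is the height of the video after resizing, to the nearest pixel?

In the 3933×2622 frame the video fills the width: height = 3933 × 9/16 ≈ 2212.31 px.
Resizing to 350 px wide multiplies everything by 0.0890: 2212.31 → 196.88 px.

197 px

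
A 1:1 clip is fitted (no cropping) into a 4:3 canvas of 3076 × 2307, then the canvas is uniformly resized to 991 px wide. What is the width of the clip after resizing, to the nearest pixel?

743 px

At 3076×2307 the clip is height-limited, so width = 2307 × 1/1 ≈ 2307.00 px.
Resizing to 991 px wide multiplies everything by 0.3222: 2307.00 → 743.25 px.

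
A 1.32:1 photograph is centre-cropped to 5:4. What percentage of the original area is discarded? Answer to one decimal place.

Going from 1.32:1 to 5:4 means cutting width while keeping height.
Area ratio = (1.250)/(1.320) = 94.70%; the remaining 5.30% is cropped out.

5.3%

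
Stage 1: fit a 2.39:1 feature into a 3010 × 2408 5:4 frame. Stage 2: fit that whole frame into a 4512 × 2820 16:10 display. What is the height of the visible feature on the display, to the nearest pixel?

Inside the 3010×2408 canvas the feature is width-limited at 3010.00 × 1259.41.
5:4 in 4512×2820: fills the height, so the intermediate becomes 3525.00 × 2820.00 — a scale of ×1.1711.
So the feature's height is 1259.41 × 1.1711 ≈ 1474.90.

1475 px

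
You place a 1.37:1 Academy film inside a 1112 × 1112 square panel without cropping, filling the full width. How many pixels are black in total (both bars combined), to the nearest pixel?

333957 pixels

That makes the image 811.6788 px tall (1112 / 1.370).
Leftover height: 1112 − 811.6788 = 300.3212 px.
Across the 1112-px span: 300.3212 × 1112 ≈ 333957 px.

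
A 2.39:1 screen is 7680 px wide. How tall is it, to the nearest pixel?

3213 px

At 2.39:1, 7680 / 2.390 ≈ 3213.39.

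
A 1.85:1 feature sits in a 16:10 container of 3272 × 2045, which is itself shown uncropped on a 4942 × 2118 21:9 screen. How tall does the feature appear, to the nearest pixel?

1832 px

Inside the 3272×2045 canvas the feature is width-limited at 3272.00 × 1768.65.
16:10 in 4942×2118: fills the height, so the intermediate becomes 3388.80 × 2118.00 — a scale of ×1.0357.
Applying the same ×1.0357: 1768.65 → 1831.78.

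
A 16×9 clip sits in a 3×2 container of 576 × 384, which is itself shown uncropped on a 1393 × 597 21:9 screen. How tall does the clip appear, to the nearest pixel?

Inside the 576×384 canvas the clip is width-limited at 576.00 × 324.00.
Second fit — the 3×2 canvas into 1393×597 spans the height: 895.50 × 597.00 (×1.5547 from 576×384).
The clip scales with it: height 324.00 × 1.5547 ≈ 503.72.

504 px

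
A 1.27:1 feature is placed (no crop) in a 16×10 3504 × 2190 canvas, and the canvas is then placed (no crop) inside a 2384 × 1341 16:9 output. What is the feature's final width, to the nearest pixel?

1.27:1 in 3504×2190: fills the height, so the feature is 2781.30 × 2190.00.
Second fit — the 16×10 canvas into 2384×1341 spans the height: 2145.60 × 1341.00 (×0.6123 from 3504×2190).
Applying the same ×0.6123: 2781.30 → 1703.07.

1703 px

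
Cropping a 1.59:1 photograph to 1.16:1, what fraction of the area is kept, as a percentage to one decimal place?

73.0%

The height stays; only width is cut (since 1.16:1 is narrower than 1.59:1).
Fraction kept = (1.160)/(1.590) ≈ 72.96%.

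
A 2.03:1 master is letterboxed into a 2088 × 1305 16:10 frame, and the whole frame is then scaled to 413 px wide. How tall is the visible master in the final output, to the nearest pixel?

In the 2088×1305 frame the master fills the width: height = 2088 / 2.030 ≈ 1028.57 px.
The frame scales by 413/2088 = 0.1978; 1028.57 × 0.1978 ≈ 203.45 px.

203 px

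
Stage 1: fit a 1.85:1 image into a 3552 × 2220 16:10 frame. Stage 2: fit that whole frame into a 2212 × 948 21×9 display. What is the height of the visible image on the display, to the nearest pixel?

820 px

First fit — 1.85:1 into 3552×2220 spans the width: 3552.00 × 1920.00.
Second fit — the 16:10 canvas into 2212×948 spans the height: 1516.80 × 948.00 (×0.4270 from 3552×2220).
Applying the same ×0.4270: 1920.00 → 819.89.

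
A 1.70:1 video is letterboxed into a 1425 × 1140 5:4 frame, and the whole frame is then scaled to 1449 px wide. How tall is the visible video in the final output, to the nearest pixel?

852 px

In the 1425×1140 frame the video fills the width: height = 1425 / 1.700 ≈ 838.24 px.
The frame scales by 1449/1425 = 1.0168; 838.24 × 1.0168 ≈ 852.35 px.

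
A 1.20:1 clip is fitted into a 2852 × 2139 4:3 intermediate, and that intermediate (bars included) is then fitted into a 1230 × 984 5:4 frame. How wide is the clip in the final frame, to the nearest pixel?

1.20:1 in 2852×2139: fills the height, so the clip is 2566.80 × 2139.00.
The 4:3 canvas is width-limited in 1230×984, giving 1230.00 × 922.50; scale factor 0.4313.
The clip scales with it: width 2566.80 × 0.4313 ≈ 1107.00.

1107 px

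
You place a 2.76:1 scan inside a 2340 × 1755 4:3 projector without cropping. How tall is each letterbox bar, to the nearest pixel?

Since 2.760 > 1.333, the scan is width-limited.
Content height = 2340 / 2.760 ≈ 847.83 px.
1755 − 847.83 = 907.17 px of bars (453.59 each).

454 px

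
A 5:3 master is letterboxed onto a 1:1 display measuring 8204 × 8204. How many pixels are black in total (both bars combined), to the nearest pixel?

26922246 pixels

5:3 (1.667) > 1:1 (1.000), so the master fills the width.
That makes the image 4922.4000 px tall (8204 × 3/5).
8204 − 4922.4000 = 3281.6000 px of bars.
Bar area = 3281.6000 × 8204 ≈ 26922246 px.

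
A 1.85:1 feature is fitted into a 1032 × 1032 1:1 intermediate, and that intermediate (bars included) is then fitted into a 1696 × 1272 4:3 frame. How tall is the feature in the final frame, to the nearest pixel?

Inside the 1032×1032 canvas the feature is width-limited at 1032.00 × 557.84.
1:1 in 1696×1272: fills the height, so the intermediate becomes 1272.00 × 1272.00 — a scale of ×1.2326.
The feature scales with it: height 557.84 × 1.2326 ≈ 687.57.

688 px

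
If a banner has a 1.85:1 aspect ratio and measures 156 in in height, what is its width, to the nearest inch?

289 in

Width = 156 × 1.850 = 288.60.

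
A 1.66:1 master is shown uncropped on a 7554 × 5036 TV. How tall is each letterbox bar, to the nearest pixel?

243 px

1.66:1 (1.660) > 3:2 (1.500), so the master fills the width.
That makes the image 4550.60 px tall (7554 / 1.660).
5036 − 4550.60 = 485.40 px of bars (242.70 each).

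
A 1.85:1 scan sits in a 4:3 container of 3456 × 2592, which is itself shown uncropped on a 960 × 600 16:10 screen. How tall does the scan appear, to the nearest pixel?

432 px

First fit — 1.85:1 into 3456×2592 spans the width: 3456.00 × 1868.11.
4:3 in 960×600: fills the height, so the intermediate becomes 800.00 × 600.00 — a scale of ×0.2315.
So the scan's height is 1868.11 × 0.2315 ≈ 432.43.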